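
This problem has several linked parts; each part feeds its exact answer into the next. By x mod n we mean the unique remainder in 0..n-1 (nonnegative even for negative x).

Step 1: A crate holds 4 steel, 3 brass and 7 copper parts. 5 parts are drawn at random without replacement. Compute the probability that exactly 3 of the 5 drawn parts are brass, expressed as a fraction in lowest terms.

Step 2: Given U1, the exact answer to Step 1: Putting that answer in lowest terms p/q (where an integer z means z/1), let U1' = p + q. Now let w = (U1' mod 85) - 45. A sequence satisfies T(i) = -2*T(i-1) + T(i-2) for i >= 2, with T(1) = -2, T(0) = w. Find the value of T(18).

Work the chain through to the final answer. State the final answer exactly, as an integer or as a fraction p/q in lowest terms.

-26338872

Step 1: total draws C(14,5) = 2002; favorable C(3,3)*C(11,2) = 55; P = 5/182; answer 5/182
Step 2: U1 = 5/182; threaded value p + q = 187; w = -28; T(2) = -2*(-2) + 1*(-28) = -24; iterating: T(2)=-24, T(3)=46, T(4)=-116, T(5)=278, T(6)=-672, T(7)=1622, T(8)=-3916, T(9)=9454, T(10)=-22824, T(11)=55102, T(12)=-133028, T(13)=321158, T(14)=-775344, T(15)=1871846, T(16)=-4519036, T(17)=10909918, T(18)=-26338872; answer -26338872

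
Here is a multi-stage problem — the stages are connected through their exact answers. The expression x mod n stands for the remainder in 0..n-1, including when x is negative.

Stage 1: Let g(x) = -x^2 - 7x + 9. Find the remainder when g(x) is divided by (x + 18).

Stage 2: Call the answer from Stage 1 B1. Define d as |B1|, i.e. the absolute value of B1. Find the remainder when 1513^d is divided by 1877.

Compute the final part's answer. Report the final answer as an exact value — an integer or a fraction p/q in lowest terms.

Stage 1: remainder = value at the root: -1*(-18)^2 - 7*(-18)^1 + 9 = (-324) + (126) + (9) = -189; answer -189
Stage 2: B1 = -189; d = 189; squarings mod 1877: 1513^1=1513, 1513^2=1106, 1513^4=1309, 1513^8=1657, 1513^16=1475, 1513^32=182, 1513^64=1215, 1513^128=903; 1513^189 = 1513^1 * 1513^4 * 1513^8 * 1513^16 * 1513^32 * 1513^128 = 983 (mod 1877); answer 983

983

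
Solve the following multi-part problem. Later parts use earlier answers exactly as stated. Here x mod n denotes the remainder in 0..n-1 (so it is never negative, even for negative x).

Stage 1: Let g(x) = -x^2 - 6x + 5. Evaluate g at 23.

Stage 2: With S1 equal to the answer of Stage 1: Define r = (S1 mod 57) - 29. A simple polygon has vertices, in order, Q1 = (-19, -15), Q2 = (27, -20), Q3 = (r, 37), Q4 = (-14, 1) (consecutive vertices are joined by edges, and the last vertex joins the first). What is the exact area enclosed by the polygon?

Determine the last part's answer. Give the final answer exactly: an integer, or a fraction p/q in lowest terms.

Stage 1: -1*(23)^2 - 6*(23)^1 + 5 = (-529) + (-138) + (5) = -662; answer -662
Stage 2: S1 = -662; r = -7; cross terms: (-19*-20 - 27*-15)=785, (27*37 - -7*-20)=859, (-7*1 - -14*37)=511, (-14*-15 - -19*1)=229; twice the area = |2384| = 2384; area = 1192; answer 1192

1192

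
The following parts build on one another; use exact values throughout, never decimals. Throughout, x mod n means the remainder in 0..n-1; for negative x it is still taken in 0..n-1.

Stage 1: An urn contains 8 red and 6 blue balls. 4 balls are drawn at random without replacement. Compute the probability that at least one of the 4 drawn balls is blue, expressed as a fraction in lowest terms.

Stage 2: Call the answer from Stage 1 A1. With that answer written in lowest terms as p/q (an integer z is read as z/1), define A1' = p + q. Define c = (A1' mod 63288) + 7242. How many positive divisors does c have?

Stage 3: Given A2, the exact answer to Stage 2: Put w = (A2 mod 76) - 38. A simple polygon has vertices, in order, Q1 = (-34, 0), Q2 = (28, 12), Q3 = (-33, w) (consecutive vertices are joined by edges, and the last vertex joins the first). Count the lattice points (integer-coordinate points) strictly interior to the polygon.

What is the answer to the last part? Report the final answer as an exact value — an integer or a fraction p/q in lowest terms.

Stage 1: total draws C(14,4) = 1001; complement C(8,4) = 70; favorable 1001 - 70 = 931; P = 133/143; answer 133/143
Stage 2: A1 = 133/143; threaded value p + q = 276; c = 7518; 7518 = 2 * 3 * 7 * 179; number of divisors = (1+1) * (1+1) * (1+1) * (1+1) = 16; answer 16
Stage 3: A2 = 16; w = -22; cross terms: (-34*12 - 28*0)=-408, (28*-22 - -33*12)=-220, (-33*0 - -34*-22)=-748; twice the area = |-1376| = 1376; area = 688; boundary points = 2 + 1 + 1 = 4; strictly interior points = area - boundary/2 + 1 = 687; answer 687

687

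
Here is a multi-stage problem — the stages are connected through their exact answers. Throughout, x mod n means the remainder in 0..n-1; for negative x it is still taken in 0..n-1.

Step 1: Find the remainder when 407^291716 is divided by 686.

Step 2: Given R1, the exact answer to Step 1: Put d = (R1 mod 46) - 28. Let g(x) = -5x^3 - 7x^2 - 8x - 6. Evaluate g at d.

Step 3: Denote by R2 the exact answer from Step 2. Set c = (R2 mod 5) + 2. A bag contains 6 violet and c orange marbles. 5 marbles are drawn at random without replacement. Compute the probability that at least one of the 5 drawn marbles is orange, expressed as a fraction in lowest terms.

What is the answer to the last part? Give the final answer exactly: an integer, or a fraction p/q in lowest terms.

Step 1: squarings mod 686: 407^1=407, 407^2=323, 407^4=57, 407^8=505, 407^16=519, 407^32=449, 407^64=603, 407^128=29, 407^256=155, 407^512=15, 407^1024=225, 407^2048=547, 407^4096=113, 407^8192=421, 407^16384=253, 407^32768=211, 407^65536=617, 407^131072=645, 407^262144=309; 407^291716 = 407^4 * 407^128 * 407^256 * 407^512 * 407^4096 * 407^8192 * 407^16384 * 407^262144 = 71 (mod 686); answer 71
Step 2: R1 = 71; d = -3; -5*(-3)^3 - 7*(-3)^2 - 8*(-3)^1 - 6 = (135) + (-63) + (24) + (-6) = 90; answer 90
Step 3: R2 = 90; c = 2; total draws C(8,5) = 56; complement C(6,5) = 6; favorable 56 - 6 = 50; P = 25/28; answer 25/28

25/28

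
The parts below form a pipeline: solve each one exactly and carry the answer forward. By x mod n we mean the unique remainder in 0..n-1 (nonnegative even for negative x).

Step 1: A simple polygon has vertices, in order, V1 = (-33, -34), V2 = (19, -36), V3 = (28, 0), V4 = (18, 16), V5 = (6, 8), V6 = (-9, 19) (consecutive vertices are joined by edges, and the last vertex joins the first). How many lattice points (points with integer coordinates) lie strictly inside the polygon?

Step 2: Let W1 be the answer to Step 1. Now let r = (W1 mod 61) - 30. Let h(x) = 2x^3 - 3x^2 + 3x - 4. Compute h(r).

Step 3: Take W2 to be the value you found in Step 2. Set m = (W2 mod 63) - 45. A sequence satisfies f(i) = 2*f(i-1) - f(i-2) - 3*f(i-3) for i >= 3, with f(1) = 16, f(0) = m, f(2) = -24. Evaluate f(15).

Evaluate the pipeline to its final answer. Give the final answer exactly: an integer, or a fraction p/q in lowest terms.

41168

Step 1: cross terms: (-33*-36 - 19*-34)=1834, (19*0 - 28*-36)=1008, (28*16 - 18*0)=448, (18*8 - 6*16)=48, (6*19 - -9*8)=186, (-9*-34 - -33*19)=933; twice the area = |4457| = 4457; area = 4457/2; boundary points = 2 + 9 + 2 + 4 + 1 + 1 = 19; strictly interior points = area - boundary/2 + 1 = 2220; answer 2220
Step 2: W1 = 2220; r = -6; 2*(-6)^3 - 3*(-6)^2 + 3*(-6)^1 - 4 = (-432) + (-108) + (-18) + (-4) = -562; answer -562
Step 3: W2 = -562; m = -40; f(3) = 2*(-24) - 1*(16) - 3*(-40) = 56; iterating: f(3)=56, f(4)=88, f(5)=192, f(6)=128, f(7)=-200, f(8)=-1104, f(9)=-2392, f(10)=-3080, f(11)=-456, f(12)=9344, f(13)=28384, f(14)=48792, f(15)=41168; answer 41168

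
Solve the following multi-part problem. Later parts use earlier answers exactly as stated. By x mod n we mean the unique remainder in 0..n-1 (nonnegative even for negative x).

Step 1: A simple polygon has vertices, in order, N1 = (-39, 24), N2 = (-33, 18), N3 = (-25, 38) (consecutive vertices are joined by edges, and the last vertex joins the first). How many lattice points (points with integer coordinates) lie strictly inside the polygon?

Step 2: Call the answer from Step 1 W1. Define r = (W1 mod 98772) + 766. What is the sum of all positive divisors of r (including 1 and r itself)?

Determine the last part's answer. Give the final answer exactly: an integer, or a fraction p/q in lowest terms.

Step 1: cross terms: (-39*18 - -33*24)=90, (-33*38 - -25*18)=-804, (-25*24 - -39*38)=882; twice the area = |168| = 168; area = 84; boundary points = 6 + 4 + 14 = 24; strictly interior points = area - boundary/2 + 1 = 73; answer 73
Step 2: W1 = 73; r = 839; 839 is prime, so its only divisors are 1 and 839; sigma = 1 + 839 = 840; answer 840

840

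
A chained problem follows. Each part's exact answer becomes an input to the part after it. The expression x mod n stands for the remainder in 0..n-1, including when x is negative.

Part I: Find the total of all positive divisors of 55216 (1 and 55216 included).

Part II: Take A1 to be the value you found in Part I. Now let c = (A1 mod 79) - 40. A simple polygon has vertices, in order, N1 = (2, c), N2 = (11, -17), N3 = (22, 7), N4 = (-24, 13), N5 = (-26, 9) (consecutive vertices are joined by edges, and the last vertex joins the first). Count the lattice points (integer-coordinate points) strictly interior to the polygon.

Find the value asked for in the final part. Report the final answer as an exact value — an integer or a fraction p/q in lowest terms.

Part I: 55216 = 2^4 * 7 * 17 * 29; sigma = (1 + 2 + 4 + 8 + 16) * (1 + 7) * (1 + 17) * (1 + 29) = 31 * 8 * 18 * 30 = 133920; answer 133920
Part II: A1 = 133920; c = -25; cross terms: (2*-17 - 11*-25)=241, (11*7 - 22*-17)=451, (22*13 - -24*7)=454, (-24*9 - -26*13)=122, (-26*-25 - 2*9)=632; twice the area = |1900| = 1900; area = 950; boundary points = 1 + 1 + 2 + 2 + 2 = 8; strictly interior points = area - boundary/2 + 1 = 947; answer 947

947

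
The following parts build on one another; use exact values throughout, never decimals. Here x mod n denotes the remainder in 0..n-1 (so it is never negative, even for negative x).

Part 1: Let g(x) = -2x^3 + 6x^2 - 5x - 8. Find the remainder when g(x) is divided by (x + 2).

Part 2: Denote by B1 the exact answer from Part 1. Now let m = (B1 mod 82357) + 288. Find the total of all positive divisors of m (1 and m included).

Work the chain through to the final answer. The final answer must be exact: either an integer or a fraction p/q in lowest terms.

864

Part 1: remainder = value at the root: -2*(-2)^3 + 6*(-2)^2 - 5*(-2)^1 - 8 = (16) + (24) + (10) + (-8) = 42; answer 42
Part 2: B1 = 42; m = 330; 330 = 2 * 3 * 5 * 11; sigma = (1 + 2) * (1 + 3) * (1 + 5) * (1 + 11) = 3 * 4 * 6 * 12 = 864; answer 864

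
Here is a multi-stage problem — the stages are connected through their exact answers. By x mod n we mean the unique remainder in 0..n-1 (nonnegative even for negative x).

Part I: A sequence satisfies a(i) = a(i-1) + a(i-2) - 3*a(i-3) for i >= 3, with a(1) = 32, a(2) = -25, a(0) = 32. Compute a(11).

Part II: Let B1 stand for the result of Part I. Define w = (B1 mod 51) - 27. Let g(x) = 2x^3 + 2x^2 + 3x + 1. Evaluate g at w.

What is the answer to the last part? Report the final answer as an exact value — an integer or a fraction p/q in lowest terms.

Part I: a(3) = 1*(-25) + 1*(32) - 3*(32) = -89; iterating: a(3)=-89, a(4)=-210, a(5)=-224, a(6)=-167, a(7)=239, a(8)=744, a(9)=1484, a(10)=1511, a(11)=763; answer 763
Part II: B1 = 763; w = 22; 2*(22)^3 + 2*(22)^2 + 3*(22)^1 + 1 = (21296) + (968) + (66) + (1) = 22331; answer 22331

22331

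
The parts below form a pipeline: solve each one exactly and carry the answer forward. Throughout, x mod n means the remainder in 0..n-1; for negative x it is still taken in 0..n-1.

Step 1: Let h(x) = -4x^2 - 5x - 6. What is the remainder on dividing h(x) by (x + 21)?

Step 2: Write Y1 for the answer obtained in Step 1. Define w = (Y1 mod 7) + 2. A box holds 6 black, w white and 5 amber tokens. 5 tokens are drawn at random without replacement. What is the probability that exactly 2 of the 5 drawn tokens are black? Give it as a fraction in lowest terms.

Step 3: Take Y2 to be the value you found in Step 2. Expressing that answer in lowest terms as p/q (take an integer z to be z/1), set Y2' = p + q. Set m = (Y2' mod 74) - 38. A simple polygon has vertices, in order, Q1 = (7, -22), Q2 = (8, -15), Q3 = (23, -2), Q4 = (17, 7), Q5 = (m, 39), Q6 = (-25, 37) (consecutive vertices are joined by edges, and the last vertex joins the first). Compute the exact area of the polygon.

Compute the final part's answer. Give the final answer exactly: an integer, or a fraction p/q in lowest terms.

Step 1: remainder = value at the root: -4*(-21)^2 - 5*(-21)^1 - 6 = (-1764) + (105) + (-6) = -1665; answer -1665
Step 2: Y1 = -1665; w = 3; total draws C(14,5) = 2002; favorable C(6,2)*C(8,3) = 840; P = 60/143; answer 60/143
Step 3: Y2 = 60/143; threaded value p + q = 203; m = 17; cross terms: (7*-15 - 8*-22)=71, (8*-2 - 23*-15)=329, (23*7 - 17*-2)=195, (17*39 - 17*7)=544, (17*37 - -25*39)=1604, (-25*-22 - 7*37)=291; twice the area = |3034| = 3034; area = 1517; answer 1517

1517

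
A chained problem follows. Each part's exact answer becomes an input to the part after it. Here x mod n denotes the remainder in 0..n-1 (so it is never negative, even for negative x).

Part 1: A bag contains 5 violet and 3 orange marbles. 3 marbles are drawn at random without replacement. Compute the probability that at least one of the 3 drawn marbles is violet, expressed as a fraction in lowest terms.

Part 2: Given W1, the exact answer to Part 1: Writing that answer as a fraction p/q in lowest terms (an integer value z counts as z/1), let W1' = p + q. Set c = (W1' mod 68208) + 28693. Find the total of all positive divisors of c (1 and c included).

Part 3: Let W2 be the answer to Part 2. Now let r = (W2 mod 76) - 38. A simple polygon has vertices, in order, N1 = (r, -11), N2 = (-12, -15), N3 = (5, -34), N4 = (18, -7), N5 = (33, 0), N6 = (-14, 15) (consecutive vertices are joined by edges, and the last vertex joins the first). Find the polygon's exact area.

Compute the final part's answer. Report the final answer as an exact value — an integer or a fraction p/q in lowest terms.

1474

Part 1: total draws C(8,3) = 56; complement C(3,3) = 1; favorable 56 - 1 = 55; P = 55/56; answer 55/56
Part 2: W1 = 55/56; threaded value p + q = 111; c = 28804; 28804 = 2^2 * 19 * 379; sigma = (1 + 2 + 4) * (1 + 19) * (1 + 379) = 7 * 20 * 380 = 53200; answer 53200
Part 3: W2 = 53200; r = -38; cross terms: (-38*-15 - -12*-11)=438, (-12*-34 - 5*-15)=483, (5*-7 - 18*-34)=577, (18*0 - 33*-7)=231, (33*15 - -14*0)=495, (-14*-11 - -38*15)=724; twice the area = |2948| = 2948; area = 1474; answer 1474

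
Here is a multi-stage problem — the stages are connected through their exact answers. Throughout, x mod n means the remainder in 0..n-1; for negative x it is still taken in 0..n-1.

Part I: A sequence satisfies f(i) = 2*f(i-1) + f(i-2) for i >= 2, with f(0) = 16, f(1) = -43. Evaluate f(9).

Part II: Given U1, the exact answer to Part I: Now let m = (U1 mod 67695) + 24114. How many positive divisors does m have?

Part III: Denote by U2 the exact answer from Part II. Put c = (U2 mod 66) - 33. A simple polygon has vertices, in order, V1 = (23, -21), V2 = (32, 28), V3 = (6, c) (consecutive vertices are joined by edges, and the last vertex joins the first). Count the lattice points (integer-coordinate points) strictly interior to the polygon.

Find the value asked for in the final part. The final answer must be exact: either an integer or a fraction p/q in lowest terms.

398

Part I: f(2) = 2*(-43) + 1*(16) = -70; iterating: f(2)=-70, f(3)=-183, f(4)=-436, f(5)=-1055, f(6)=-2546, f(7)=-6147, f(8)=-14840, f(9)=-35827; answer -35827
Part II: U1 = -35827; m = 55982; 55982 = 2 * 23 * 1217; number of divisors = (1+1) * (1+1) * (1+1) = 8; answer 8
Part III: U2 = 8; c = -25; cross terms: (23*28 - 32*-21)=1316, (32*-25 - 6*28)=-968, (6*-21 - 23*-25)=449; twice the area = |797| = 797; area = 797/2; boundary points = 1 + 1 + 1 = 3; strictly interior points = area - boundary/2 + 1 = 398; answer 398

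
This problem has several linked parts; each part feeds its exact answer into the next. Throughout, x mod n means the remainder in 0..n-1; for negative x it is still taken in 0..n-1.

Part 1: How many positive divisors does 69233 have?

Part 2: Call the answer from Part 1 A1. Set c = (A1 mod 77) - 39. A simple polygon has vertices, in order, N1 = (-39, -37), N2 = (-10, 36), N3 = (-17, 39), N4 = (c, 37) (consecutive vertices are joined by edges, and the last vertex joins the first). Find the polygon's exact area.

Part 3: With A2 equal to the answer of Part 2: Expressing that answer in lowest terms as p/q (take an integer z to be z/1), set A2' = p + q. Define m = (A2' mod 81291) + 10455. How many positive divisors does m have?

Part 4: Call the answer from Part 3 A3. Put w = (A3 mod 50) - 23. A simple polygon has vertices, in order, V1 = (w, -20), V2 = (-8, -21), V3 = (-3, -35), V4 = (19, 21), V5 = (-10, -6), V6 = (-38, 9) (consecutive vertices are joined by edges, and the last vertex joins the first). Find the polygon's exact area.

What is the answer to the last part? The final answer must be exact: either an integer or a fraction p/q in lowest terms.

1707/2

Part 1: 69233 is prime, so its only divisors are 1 and 69233; count = 2; answer 2
Part 2: A1 = 2; c = -37; cross terms: (-39*36 - -10*-37)=-1774, (-10*39 - -17*36)=222, (-17*37 - -37*39)=814, (-37*-37 - -39*37)=2812; twice the area = |2074| = 2074; area = 1037; answer 1037
Part 3: A2 = 1037; threaded value p + q = 1038; m = 11493; 11493 = 3^2 * 1277; number of divisors = (2+1) * (1+1) = 6; answer 6
Part 4: A3 = 6; w = -17; cross terms: (-17*-21 - -8*-20)=197, (-8*-35 - -3*-21)=217, (-3*21 - 19*-35)=602, (19*-6 - -10*21)=96, (-10*9 - -38*-6)=-318, (-38*-20 - -17*9)=913; twice the area = |1707| = 1707; area = 1707/2; answer 1707/2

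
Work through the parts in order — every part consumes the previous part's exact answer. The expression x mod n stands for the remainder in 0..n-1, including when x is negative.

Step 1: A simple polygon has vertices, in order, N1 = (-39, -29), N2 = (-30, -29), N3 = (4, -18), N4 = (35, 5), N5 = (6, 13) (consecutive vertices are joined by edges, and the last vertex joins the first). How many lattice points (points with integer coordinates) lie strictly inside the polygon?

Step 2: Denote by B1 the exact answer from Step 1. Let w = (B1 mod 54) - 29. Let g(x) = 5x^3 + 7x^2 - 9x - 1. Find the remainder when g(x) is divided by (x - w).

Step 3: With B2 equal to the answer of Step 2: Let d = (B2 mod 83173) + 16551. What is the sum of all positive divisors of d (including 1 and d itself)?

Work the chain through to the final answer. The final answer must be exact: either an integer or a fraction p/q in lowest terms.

Step 1: cross terms: (-39*-29 - -30*-29)=261, (-30*-18 - 4*-29)=656, (4*5 - 35*-18)=650, (35*13 - 6*5)=425, (6*-29 - -39*13)=333; twice the area = |2325| = 2325; area = 2325/2; boundary points = 9 + 1 + 1 + 1 + 3 = 15; strictly interior points = area - boundary/2 + 1 = 1156; answer 1156
Step 2: B1 = 1156; w = -7; remainder = value at the root: 5*(-7)^3 + 7*(-7)^2 - 9*(-7)^1 - 1 = (-1715) + (343) + (63) + (-1) = -1310; answer -1310
Step 3: B2 = -1310; d = 98414; 98414 = 2 * 49207; sigma = (1 + 2) * (1 + 49207) = 3 * 49208 = 147624; answer 147624

147624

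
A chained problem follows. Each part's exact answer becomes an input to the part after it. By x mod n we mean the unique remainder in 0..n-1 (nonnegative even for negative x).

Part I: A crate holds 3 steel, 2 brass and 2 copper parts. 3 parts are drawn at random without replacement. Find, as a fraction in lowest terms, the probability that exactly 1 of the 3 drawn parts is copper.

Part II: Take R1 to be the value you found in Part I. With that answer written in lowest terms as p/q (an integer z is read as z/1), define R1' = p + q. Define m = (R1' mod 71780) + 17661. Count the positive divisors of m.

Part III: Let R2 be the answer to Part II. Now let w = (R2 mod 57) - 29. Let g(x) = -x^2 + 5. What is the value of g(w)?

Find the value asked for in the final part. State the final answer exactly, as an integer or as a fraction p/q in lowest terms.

-284

Part I: total draws C(7,3) = 35; favorable C(2,1)*C(5,2) = 20; P = 4/7; answer 4/7
Part II: R1 = 4/7; threaded value p + q = 11; m = 17672; 17672 = 2^3 * 47^2; number of divisors = (3+1) * (2+1) = 12; answer 12
Part III: R2 = 12; w = -17; -1*(-17)^2 + 5 = (-289) + (5) = -284; answer -284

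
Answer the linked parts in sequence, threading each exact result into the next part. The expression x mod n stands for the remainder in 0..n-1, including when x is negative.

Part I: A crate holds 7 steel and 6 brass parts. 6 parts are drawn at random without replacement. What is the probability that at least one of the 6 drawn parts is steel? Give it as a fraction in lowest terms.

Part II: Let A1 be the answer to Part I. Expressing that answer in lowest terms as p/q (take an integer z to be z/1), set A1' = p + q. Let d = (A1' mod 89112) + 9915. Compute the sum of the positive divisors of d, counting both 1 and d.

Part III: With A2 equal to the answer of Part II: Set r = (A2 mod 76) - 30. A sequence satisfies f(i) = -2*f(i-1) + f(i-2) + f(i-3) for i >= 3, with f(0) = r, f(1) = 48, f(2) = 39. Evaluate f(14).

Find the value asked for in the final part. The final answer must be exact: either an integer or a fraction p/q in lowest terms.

411216

Part I: total draws C(13,6) = 1716; complement C(6,6) = 1; favorable 1716 - 1 = 1715; P = 1715/1716; answer 1715/1716
Part II: A1 = 1715/1716; threaded value p + q = 3431; d = 13346; 13346 = 2 * 6673; sigma = (1 + 2) * (1 + 6673) = 3 * 6674 = 20022; answer 20022
Part III: A2 = 20022; r = 4; f(3) = -2*(39) + 1*(48) + 1*(4) = -26; iterating: f(3)=-26, f(4)=139, f(5)=-265, f(6)=643, f(7)=-1412, f(8)=3202, f(9)=-7173, f(10)=16136, f(11)=-36243, f(12)=81449, f(13)=-183005, f(14)=411216; answer 411216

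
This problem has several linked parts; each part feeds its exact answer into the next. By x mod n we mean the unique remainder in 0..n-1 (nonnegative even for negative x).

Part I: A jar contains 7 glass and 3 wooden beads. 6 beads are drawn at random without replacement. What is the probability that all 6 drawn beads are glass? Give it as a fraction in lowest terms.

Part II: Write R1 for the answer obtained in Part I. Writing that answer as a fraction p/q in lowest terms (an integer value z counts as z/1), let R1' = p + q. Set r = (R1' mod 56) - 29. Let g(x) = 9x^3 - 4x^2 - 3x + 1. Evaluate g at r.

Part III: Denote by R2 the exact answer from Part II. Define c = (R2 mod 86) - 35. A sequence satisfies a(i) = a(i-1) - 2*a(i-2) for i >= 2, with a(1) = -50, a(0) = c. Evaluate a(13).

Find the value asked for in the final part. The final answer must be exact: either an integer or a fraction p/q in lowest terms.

-1390

Part I: total draws C(10,6) = 210; favorable C(7,6) = 7; P = 1/30; answer 1/30
Part II: R1 = 1/30; threaded value p + q = 31; r = 2; 9*(2)^3 - 4*(2)^2 - 3*(2)^1 + 1 = (72) + (-16) + (-6) + (1) = 51; answer 51
Part III: R2 = 51; c = 16; a(2) = 1*(-50) - 2*(16) = -82; iterating: a(2)=-82, a(3)=18, a(4)=182, a(5)=146, a(6)=-218, a(7)=-510, a(8)=-74, a(9)=946, a(10)=1094, a(11)=-798, a(12)=-2986, a(13)=-1390; answer -1390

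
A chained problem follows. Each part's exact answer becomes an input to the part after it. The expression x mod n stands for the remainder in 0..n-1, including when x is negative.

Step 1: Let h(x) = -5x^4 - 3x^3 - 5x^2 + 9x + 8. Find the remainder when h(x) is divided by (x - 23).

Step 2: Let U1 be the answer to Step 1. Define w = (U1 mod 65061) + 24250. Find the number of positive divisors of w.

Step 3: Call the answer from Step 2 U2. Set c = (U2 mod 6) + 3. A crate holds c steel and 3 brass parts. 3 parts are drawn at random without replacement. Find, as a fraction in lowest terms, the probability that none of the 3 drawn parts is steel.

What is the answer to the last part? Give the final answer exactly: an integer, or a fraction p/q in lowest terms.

1/56

Step 1: remainder = value at the root: -5*(23)^4 - 3*(23)^3 - 5*(23)^2 + 9*(23)^1 + 8 = (-1399205) + (-36501) + (-2645) + (207) + (8) = -1438136; answer -1438136
Step 2: U1 = -1438136; w = 82517; 82517 = 19 * 43 * 101; number of divisors = (1+1) * (1+1) * (1+1) = 8; answer 8
Step 3: U2 = 8; c = 5; total draws C(8,3) = 56; favorable C(3,3) = 1; P = 1/56; answer 1/56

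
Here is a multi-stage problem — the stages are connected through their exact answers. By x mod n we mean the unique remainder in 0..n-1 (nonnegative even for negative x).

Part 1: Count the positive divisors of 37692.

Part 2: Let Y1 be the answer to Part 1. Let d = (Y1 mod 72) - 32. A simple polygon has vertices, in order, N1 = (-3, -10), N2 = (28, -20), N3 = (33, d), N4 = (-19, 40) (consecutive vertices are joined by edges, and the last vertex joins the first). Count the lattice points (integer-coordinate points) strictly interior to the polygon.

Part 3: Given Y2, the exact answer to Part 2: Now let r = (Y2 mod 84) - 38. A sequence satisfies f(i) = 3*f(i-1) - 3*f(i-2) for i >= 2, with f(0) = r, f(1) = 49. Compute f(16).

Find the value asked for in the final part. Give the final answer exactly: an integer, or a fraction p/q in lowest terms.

400221

Part 1: 37692 = 2^2 * 3^3 * 349; number of divisors = (2+1) * (3+1) * (1+1) = 24; answer 24
Part 2: Y1 = 24; d = -8; cross terms: (-3*-20 - 28*-10)=340, (28*-8 - 33*-20)=436, (33*40 - -19*-8)=1168, (-19*-10 - -3*40)=310; twice the area = |2254| = 2254; area = 1127; boundary points = 1 + 1 + 4 + 2 = 8; strictly interior points = area - boundary/2 + 1 = 1124; answer 1124
Part 3: Y2 = 1124; r = -6; f(2) = 3*(49) - 3*(-6) = 165; iterating: f(2)=165, f(3)=348, f(4)=549, f(5)=603, f(6)=162, f(7)=-1323, f(8)=-4455, f(9)=-9396, f(10)=-14823, f(11)=-16281, f(12)=-4374, f(13)=35721, f(14)=120285, f(15)=253692, f(16)=400221; answer 400221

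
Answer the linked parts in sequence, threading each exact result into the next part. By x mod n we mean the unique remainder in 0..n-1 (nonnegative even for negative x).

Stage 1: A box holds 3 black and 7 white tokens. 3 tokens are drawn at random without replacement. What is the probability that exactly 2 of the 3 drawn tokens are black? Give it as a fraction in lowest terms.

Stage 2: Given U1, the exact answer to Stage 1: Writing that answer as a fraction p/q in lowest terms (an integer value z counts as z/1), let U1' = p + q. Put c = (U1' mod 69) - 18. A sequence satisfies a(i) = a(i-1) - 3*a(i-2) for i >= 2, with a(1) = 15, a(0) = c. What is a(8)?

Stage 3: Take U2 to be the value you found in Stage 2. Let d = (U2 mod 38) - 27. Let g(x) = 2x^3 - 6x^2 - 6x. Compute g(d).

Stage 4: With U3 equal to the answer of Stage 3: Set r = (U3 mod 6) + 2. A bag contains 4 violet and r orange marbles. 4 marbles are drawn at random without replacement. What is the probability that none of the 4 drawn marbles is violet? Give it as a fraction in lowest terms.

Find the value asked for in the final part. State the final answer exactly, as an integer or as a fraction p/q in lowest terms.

1/70

Stage 1: total draws C(10,3) = 120; favorable C(3,2)*C(7,1) = 21; P = 7/40; answer 7/40
Stage 2: U1 = 7/40; threaded value p + q = 47; c = 29; a(2) = 1*(15) - 3*(29) = -72; iterating: a(2)=-72, a(3)=-117, a(4)=99, a(5)=450, a(6)=153, a(7)=-1197, a(8)=-1656; answer -1656
Stage 3: U2 = -1656; d = -11; 2*(-11)^3 - 6*(-11)^2 - 6*(-11)^1 = (-2662) + (-726) + (66) = -3322; answer -3322
Stage 4: U3 = -3322; r = 4; total draws C(8,4) = 70; favorable C(4,4) = 1; P = 1/70; answer 1/70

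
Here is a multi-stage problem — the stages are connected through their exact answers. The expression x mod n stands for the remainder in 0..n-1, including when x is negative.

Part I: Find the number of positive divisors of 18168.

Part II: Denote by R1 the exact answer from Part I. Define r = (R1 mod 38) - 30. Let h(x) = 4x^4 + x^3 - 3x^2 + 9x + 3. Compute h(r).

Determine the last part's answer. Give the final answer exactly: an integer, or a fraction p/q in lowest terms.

Part I: 18168 = 2^3 * 3 * 757; number of divisors = (3+1) * (1+1) * (1+1) = 16; answer 16
Part II: R1 = 16; r = -14; 4*(-14)^4 + 1*(-14)^3 - 3*(-14)^2 + 9*(-14)^1 + 3 = (153664) + (-2744) + (-588) + (-126) + (3) = 150209; answer 150209

150209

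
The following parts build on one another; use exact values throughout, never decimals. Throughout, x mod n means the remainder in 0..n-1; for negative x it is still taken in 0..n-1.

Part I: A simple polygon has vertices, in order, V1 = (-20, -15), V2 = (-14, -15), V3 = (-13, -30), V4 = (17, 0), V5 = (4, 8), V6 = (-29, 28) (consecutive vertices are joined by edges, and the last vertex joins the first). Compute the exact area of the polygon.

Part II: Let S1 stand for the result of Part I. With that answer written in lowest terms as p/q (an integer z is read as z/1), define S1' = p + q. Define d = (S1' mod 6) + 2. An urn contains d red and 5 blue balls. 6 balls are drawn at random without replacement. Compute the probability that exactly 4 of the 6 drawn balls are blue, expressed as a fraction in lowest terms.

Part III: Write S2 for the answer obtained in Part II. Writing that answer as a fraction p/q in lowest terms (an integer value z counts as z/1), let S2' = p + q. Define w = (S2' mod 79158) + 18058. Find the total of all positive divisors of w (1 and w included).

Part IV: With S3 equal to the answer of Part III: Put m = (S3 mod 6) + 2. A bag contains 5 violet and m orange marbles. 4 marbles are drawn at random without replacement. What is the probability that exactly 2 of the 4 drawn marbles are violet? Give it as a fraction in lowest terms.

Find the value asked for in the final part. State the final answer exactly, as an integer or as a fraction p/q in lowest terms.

2/7

Part I: cross terms: (-20*-15 - -14*-15)=90, (-14*-30 - -13*-15)=225, (-13*0 - 17*-30)=510, (17*8 - 4*0)=136, (4*28 - -29*8)=344, (-29*-15 - -20*28)=995; twice the area = |2300| = 2300; area = 1150; answer 1150
Part II: S1 = 1150; threaded value p + q = 1151; d = 7; total draws C(12,6) = 924; favorable C(5,4)*C(7,2) = 105; P = 5/44; answer 5/44
Part III: S2 = 5/44; threaded value p + q = 49; w = 18107; 18107 = 19 * 953; sigma = (1 + 19) * (1 + 953) = 20 * 954 = 19080; answer 19080
Part IV: S3 = 19080; m = 2; total draws C(7,4) = 35; favorable C(5,2)*C(2,2) = 10; P = 2/7; answer 2/7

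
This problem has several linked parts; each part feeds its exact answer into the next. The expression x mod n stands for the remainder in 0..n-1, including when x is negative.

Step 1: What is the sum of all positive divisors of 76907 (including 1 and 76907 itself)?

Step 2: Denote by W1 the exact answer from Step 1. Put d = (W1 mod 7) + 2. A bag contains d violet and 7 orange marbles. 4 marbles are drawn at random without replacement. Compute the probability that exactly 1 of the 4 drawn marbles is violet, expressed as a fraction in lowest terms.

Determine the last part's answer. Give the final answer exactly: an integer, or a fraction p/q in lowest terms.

Step 1: 76907 is prime, so its only divisors are 1 and 76907; sigma = 1 + 76907 = 76908; answer 76908
Step 2: W1 = 76908; d = 8; total draws C(15,4) = 1365; favorable C(8,1)*C(7,3) = 280; P = 8/39; answer 8/39

8/39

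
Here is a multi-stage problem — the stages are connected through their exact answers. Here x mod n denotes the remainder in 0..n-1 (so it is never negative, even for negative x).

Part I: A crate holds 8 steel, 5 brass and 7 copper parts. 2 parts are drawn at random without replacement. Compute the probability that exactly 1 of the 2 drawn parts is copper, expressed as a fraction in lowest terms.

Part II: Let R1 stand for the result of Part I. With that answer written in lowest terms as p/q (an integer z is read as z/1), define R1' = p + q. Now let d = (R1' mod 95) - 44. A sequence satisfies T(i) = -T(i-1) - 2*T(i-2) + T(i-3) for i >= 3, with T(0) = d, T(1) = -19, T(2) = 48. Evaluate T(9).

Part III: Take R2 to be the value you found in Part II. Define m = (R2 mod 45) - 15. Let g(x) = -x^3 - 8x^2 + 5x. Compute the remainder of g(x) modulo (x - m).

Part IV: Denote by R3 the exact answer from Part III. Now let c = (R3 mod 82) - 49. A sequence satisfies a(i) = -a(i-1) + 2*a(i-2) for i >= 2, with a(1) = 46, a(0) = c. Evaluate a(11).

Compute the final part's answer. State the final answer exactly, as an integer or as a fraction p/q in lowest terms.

Part I: total draws C(20,2) = 190; favorable C(7,1)*C(13,1) = 91; P = 91/190; answer 91/190
Part II: R1 = 91/190; threaded value p + q = 281; d = 47; T(3) = -1*(48) - 2*(-19) + 1*(47) = 37; iterating: T(3)=37, T(4)=-152, T(5)=126, T(6)=215, T(7)=-619, T(8)=315, T(9)=1138; answer 1138
Part III: R2 = 1138; m = -2; remainder = value at the root: -1*(-2)^3 - 8*(-2)^2 + 5*(-2)^1 = (8) + (-32) + (-10) = -34; answer -34
Part IV: R3 = -34; c = -1; a(2) = -1*(46) + 2*(-1) = -48; iterating: a(2)=-48, a(3)=140, a(4)=-236, a(5)=516, a(6)=-988, a(7)=2020, a(8)=-3996, a(9)=8036, a(10)=-16028, a(11)=32100; answer 32100

32100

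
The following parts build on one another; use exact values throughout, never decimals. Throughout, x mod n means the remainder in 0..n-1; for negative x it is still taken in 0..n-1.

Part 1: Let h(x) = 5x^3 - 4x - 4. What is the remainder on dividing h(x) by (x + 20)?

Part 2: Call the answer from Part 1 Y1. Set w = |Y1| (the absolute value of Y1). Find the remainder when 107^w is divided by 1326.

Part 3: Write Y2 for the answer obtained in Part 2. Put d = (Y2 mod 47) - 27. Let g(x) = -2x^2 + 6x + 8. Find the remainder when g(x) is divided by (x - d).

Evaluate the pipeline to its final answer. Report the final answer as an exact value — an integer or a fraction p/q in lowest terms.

Part 1: remainder = value at the root: 5*(-20)^3 - 4*(-20)^1 - 4 = (-40000) + (80) + (-4) = -39924; answer -39924
Part 2: Y1 = -39924; w = 39924; squarings mod 1326: 107^1=107, 107^2=841, 107^4=523, 107^8=373, 107^16=1225, 107^32=919, 107^64=1225, 107^128=919, 107^256=1225, 107^512=919, 107^1024=1225, 107^2048=919, 107^4096=1225, 107^8192=919, 107^16384=1225, 107^32768=919; 107^39924 = 107^4 * 107^16 * 107^32 * 107^64 * 107^128 * 107^256 * 107^512 * 107^2048 * 107^4096 * 107^32768 = 625 (mod 1326); answer 625
Part 3: Y2 = 625; d = -13; remainder = value at the root: -2*(-13)^2 + 6*(-13)^1 + 8 = (-338) + (-78) + (8) = -408; answer -408

-408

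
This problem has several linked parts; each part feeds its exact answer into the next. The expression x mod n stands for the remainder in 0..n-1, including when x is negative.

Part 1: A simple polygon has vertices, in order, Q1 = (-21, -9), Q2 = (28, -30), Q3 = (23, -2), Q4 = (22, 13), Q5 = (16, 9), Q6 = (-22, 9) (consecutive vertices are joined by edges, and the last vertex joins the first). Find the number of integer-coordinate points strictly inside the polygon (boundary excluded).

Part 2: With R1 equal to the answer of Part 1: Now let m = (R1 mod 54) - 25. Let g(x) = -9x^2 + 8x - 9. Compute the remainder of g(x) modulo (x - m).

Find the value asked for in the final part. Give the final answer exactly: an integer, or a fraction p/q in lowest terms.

Part 1: cross terms: (-21*-30 - 28*-9)=882, (28*-2 - 23*-30)=634, (23*13 - 22*-2)=343, (22*9 - 16*13)=-10, (16*9 - -22*9)=342, (-22*-9 - -21*9)=387; twice the area = |2578| = 2578; area = 1289; boundary points = 7 + 1 + 1 + 2 + 38 + 1 = 50; strictly interior points = area - boundary/2 + 1 = 1265; answer 1265
Part 2: R1 = 1265; m = -2; remainder = value at the root: -9*(-2)^2 + 8*(-2)^1 - 9 = (-36) + (-16) + (-9) = -61; answer -61

-61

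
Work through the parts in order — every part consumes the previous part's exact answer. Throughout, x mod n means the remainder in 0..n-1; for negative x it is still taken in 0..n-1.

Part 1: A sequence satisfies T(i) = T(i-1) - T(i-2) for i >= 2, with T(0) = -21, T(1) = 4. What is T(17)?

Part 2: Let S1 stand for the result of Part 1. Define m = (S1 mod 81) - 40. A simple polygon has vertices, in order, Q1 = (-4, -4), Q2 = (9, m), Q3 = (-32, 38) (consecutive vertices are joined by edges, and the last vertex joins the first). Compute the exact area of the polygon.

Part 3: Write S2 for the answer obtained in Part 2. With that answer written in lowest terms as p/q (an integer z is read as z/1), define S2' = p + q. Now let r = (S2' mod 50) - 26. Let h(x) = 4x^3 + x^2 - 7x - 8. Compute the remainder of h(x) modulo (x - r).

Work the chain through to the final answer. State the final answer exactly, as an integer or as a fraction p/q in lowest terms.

Part 1: T(2) = 1*(4) - 1*(-21) = 25; iterating: T(2)=25, T(3)=21, T(4)=-4, T(5)=-25, T(6)=-21, T(7)=4, T(8)=25, T(9)=21, T(10)=-4, T(11)=-25, T(12)=-21, T(13)=4, T(14)=25, T(15)=21, T(16)=-4, T(17)=-25; answer -25
Part 2: S1 = -25; m = 16; cross terms: (-4*16 - 9*-4)=-28, (9*38 - -32*16)=854, (-32*-4 - -4*38)=280; twice the area = |1106| = 1106; area = 553; answer 553
Part 3: S2 = 553; threaded value p + q = 554; r = -22; remainder = value at the root: 4*(-22)^3 + 1*(-22)^2 - 7*(-22)^1 - 8 = (-42592) + (484) + (154) + (-8) = -41962; answer -41962

-41962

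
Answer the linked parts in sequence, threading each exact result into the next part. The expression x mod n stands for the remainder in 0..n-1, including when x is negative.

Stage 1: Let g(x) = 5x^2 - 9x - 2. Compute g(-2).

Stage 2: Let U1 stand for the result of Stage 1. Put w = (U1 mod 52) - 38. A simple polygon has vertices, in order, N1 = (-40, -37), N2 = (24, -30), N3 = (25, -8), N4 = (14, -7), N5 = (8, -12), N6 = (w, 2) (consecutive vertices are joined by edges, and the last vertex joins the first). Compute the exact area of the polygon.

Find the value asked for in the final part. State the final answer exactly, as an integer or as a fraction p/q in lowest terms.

Stage 1: 5*(-2)^2 - 9*(-2)^1 - 2 = (20) + (18) + (-2) = 36; answer 36
Stage 2: U1 = 36; w = -2; cross terms: (-40*-30 - 24*-37)=2088, (24*-8 - 25*-30)=558, (25*-7 - 14*-8)=-63, (14*-12 - 8*-7)=-112, (8*2 - -2*-12)=-8, (-2*-37 - -40*2)=154; twice the area = |2617| = 2617; area = 2617/2; answer 2617/2

2617/2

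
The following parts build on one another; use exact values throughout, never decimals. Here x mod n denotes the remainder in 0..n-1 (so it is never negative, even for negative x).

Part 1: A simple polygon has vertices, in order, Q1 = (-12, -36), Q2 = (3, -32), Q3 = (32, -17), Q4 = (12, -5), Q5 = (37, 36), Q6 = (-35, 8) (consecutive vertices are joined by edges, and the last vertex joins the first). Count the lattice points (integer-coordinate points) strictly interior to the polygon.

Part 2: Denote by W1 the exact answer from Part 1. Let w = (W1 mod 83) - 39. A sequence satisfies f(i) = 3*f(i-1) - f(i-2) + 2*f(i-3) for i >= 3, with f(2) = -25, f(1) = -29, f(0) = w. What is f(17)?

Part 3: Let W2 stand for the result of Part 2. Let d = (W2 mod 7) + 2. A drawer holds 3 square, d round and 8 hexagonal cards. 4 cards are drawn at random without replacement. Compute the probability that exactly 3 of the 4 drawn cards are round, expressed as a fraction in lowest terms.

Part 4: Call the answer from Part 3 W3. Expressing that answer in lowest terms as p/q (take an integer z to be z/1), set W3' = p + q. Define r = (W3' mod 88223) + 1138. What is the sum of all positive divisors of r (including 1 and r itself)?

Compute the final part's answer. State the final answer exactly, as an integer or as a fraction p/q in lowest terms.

3120

Part 1: cross terms: (-12*-32 - 3*-36)=492, (3*-17 - 32*-32)=973, (32*-5 - 12*-17)=44, (12*36 - 37*-5)=617, (37*8 - -35*36)=1556, (-35*-36 - -12*8)=1356; twice the area = |5038| = 5038; area = 2519; boundary points = 1 + 1 + 4 + 1 + 4 + 1 = 12; strictly interior points = area - boundary/2 + 1 = 2514; answer 2514
Part 2: W1 = 2514; w = -15; f(3) = 3*(-25) - 1*(-29) + 2*(-15) = -76; iterating: f(3)=-76, f(4)=-261, f(5)=-757, f(6)=-2162, f(7)=-6251, f(8)=-18105, f(9)=-52388, f(10)=-151561, f(11)=-438505, f(12)=-1268730, f(13)=-3670807, f(14)=-10620701, f(15)=-30728756, f(16)=-88907181, f(17)=-257234189; answer -257234189
Part 3: W2 = -257234189; d = 7; total draws C(18,4) = 3060; favorable C(7,3)*C(11,1) = 385; P = 77/612; answer 77/612
Part 4: W3 = 77/612; threaded value p + q = 689; r = 1827; 1827 = 3^2 * 7 * 29; sigma = (1 + 3 + 9) * (1 + 7) * (1 + 29) = 13 * 8 * 30 = 3120; answer 3120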